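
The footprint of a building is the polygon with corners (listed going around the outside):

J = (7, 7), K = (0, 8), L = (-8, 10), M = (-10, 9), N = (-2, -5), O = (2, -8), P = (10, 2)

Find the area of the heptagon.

Apply Gauss's area formula: 2A = Σ (x_i·y_{i+1} − x_{i+1}·y_i), indices taken mod 7.
Σ = (56) + (64) + (28) + (68) + (26) + (84) + (56) = 382
Area = |Σ|/2 = 191.

191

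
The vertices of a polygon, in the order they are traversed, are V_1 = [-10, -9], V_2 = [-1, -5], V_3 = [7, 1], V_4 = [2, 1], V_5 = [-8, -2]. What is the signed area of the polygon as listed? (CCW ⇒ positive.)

68

Apply the shoelace formula: 2A = Σ (x_i·y_{i+1} − x_{i+1}·y_i), indices taken mod 5.
Σ = (41) + (34) + (5) + (4) + (52) = 136
Signed area = Σ/2 = 68 (positive ⇒ counter-clockwise traversal).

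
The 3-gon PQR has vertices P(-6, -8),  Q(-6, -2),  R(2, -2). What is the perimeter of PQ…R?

24

|PQ| = √((0)² + (6)²) = √36 = 6
|QR| = √((8)² + (0)²) = √64 = 8
|RP| = √((-8)² + (-6)²) = √100 = 10
Perimeter = 6 + 8 + 10 = 24.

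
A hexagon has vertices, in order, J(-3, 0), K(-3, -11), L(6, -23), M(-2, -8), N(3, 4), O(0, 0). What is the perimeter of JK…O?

64

|JK| = √((0)² + (-11)²) = √121 = 11
|KL| = √((9)² + (-12)²) = √225 = 15
|LM| = √((-8)² + (15)²) = √289 = 17
|MN| = √((5)² + (12)²) = √169 = 13
|NO| = √((-3)² + (-4)²) = √25 = 5
|OJ| = √((-3)² + (0)²) = √9 = 3
Perimeter = 11 + 15 + 17 + 13 + 5 + 3 = 64.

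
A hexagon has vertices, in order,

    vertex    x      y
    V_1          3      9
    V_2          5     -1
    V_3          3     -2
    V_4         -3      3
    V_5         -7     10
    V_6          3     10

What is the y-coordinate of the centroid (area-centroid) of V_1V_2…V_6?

1267/246

Apply the shoelace (surveyor's) formula. First the cross-terms c_i = x_i·y_{i+1} − x_{i+1}·y_i:
  -48, -7, 3, -9, -100, -3  ⇒  2A = -164, A = -82.
Then Σ (y_i + y_{i+1})·c_i = -2534, so ȳ = -2534 / (6·(-82)) = 1267/246.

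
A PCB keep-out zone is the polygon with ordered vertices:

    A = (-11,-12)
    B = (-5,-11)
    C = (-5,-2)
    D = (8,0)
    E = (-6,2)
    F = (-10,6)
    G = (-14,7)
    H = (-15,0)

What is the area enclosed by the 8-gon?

A→B: (-11)(-11) − (-5)(-12) = 61
B→C: (-5)(-2) − (-5)(-11) = -45
C→D: (-5)(0) − (8)(-2) = 16
D→E: (8)(2) − (-6)(0) = 16
E→F: (-6)(6) − (-10)(2) = -16
F→G: (-10)(7) − (-14)(6) = 14
G→H: (-14)(0) − (-15)(7) = 105
H→A: (-15)(-12) − (-11)(0) = 180
Σ = 331
Area = |Σ|/2 = 165.5.

165.5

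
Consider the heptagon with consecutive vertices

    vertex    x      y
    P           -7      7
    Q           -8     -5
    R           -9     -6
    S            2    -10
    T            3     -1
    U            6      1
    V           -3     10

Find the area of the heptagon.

172.5

Apply the shoelace formula: 2A = Σ (x_i·y_{i+1} − x_{i+1}·y_i), indices taken mod 7.
Σ = (91) + (3) + (102) + (28) + (9) + (63) + (49) = 345
Area = |Σ|/2 = 172.5.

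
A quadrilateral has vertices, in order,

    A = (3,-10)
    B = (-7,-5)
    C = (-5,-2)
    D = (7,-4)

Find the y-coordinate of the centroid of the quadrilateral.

-49/9

Apply the shoelace formula. First the cross-terms c_i = x_i·y_{i+1} − x_{i+1}·y_i:
  -85, -11, 34, -58  ⇒  2A = -120, A = -60.
Then Σ (y_i + y_{i+1})·c_i = 1960, so ȳ = 1960 / (6·(-60)) = -49/9.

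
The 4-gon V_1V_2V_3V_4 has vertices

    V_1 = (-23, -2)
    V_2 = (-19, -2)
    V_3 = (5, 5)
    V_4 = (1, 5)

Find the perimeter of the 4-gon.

58

|V_1V_2| = √((4)² + (0)²) = √16 = 4
|V_2V_3| = √((24)² + (7)²) = √625 = 25
|V_3V_4| = √((-4)² + (0)²) = √16 = 4
|V_4V_1| = √((-24)² + (-7)²) = √625 = 25
Perimeter = 4 + 25 + 4 + 25 = 58.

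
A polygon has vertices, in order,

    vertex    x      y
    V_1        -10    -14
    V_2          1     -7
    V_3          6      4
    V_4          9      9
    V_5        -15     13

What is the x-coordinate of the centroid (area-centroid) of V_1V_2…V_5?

Apply the surveyor's formula. First the cross-terms c_i = x_i·y_{i+1} − x_{i+1}·y_i:
  84, 46, 18, 252, 340  ⇒  2A = 740, A = 370.
Then Σ (x_i + x_{i+1})·c_i = -10176, so x̄ = -10176 / (6·370) = -848/185.

-848/185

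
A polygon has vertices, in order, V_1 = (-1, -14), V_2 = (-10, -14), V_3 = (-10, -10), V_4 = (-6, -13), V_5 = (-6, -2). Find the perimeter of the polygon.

|V_1V_2| = √((-9)² + (0)²) = √81 = 9
|V_2V_3| = √((0)² + (4)²) = √16 = 4
|V_3V_4| = √((4)² + (-3)²) = √25 = 5
|V_4V_5| = √((0)² + (11)²) = √121 = 11
|V_5V_1| = √((5)² + (-12)²) = √169 = 13
Perimeter = 9 + 4 + 5 + 11 + 13 = 42.

42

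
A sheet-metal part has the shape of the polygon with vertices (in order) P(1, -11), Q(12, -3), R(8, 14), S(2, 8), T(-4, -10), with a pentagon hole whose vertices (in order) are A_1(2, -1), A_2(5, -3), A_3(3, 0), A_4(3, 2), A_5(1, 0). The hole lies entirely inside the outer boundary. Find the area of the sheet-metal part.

Outer boundary:
Apply the shoelace (surveyor's) formula: 2A = Σ (x_i·y_{i+1} − x_{i+1}·y_i), indices taken mod 5.
P→Q: (1)(-3) − (12)(-11) = 129
Q→R: (12)(14) − (8)(-3) = 192
R→S: (8)(8) − (2)(14) = 36
S→T: (2)(-10) − (-4)(8) = 12
T→P: (-4)(-11) − (1)(-10) = 54
Σ = 423
Area = |Σ|/2 = 211.5.
Hole:
Σ = (-1) + (9) + (6) + (-2) + (-1) = 11
Area = |Σ|/2 = 5.5.
Net area = 211.5 − 5.5 = 206.

206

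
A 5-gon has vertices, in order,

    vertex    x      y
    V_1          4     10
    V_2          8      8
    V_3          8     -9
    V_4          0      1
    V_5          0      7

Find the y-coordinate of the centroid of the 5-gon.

Apply the shoelace formula. First the cross-terms c_i = x_i·y_{i+1} − x_{i+1}·y_i:
  -48, -136, 8, 0, -28  ⇒  2A = -204, A = -102.
Then Σ (y_i + y_{i+1})·c_i = -1268, so ȳ = -1268 / (6·(-102)) = 317/153.

317/153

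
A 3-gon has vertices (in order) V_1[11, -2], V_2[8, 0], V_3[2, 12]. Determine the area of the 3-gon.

12

Apply the shoelace formula: 2A = Σ (x_i·y_{i+1} − x_{i+1}·y_i), indices taken mod 3.
V_1→V_2: (11)(0) − (8)(-2) = 16
V_2→V_3: (8)(12) − (2)(0) = 96
V_3→V_1: (2)(-2) − (11)(12) = -136
Σ = -24
Area = |Σ|/2 = 12.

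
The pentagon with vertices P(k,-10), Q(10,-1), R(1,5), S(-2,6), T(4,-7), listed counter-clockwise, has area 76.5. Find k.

6

Write out the shoelace sum; only the two edges meeting at P involve k:
2·Area = [(4·(-10) − k·(-7)) + (k·(-1) − 10·(-10))] + 57
       = 6·k + 117 = 153
⇒ k = 6.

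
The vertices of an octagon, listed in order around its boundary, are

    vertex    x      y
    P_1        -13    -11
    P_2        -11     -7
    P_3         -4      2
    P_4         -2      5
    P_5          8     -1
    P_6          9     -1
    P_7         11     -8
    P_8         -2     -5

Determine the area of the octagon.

154

Σ = (-30) + (-50) + (-16) + (-38) + (1) + (-61) + (-71) + (-43) = -308
Area = |Σ|/2 = 154.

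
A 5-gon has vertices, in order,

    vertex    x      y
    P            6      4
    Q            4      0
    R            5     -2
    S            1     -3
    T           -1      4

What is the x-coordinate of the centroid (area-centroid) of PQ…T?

Apply the shoelace (surveyor's) formula. First the cross-terms c_i = x_i·y_{i+1} − x_{i+1}·y_i:
  -16, -8, -13, 1, -28  ⇒  2A = -64, A = -32.
Then Σ (x_i + x_{i+1})·c_i = -450, so x̄ = -450 / (6·(-32)) = 2.34375.

2.34375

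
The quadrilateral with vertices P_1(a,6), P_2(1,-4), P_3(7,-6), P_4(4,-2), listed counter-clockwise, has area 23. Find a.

2

Write out the shoelace sum; only the two edges meeting at P_1 involve a:
2·Area = [(4·6 − a·(-2)) + (a·(-4) − 1·6)] + 32
       = -2·a + 50 = 46
⇒ a = 2.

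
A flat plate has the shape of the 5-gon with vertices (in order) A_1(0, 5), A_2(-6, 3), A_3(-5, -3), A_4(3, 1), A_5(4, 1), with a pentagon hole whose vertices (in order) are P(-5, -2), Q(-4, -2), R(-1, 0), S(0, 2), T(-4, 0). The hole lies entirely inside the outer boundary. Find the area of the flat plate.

36

Outer boundary:
Σ = (30) + (33) + (4) + (-1) + (20) = 86
Area = |Σ|/2 = 43.
Hole:
Σ = (2) + (-2) + (-2) + (8) + (8) = 14
Area = |Σ|/2 = 7.
Net area = 43 − 7 = 36.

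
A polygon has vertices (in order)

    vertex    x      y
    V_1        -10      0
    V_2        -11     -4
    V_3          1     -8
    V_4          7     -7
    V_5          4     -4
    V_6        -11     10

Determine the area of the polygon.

138.5

Apply Gauss's area formula: 2A = Σ (x_i·y_{i+1} − x_{i+1}·y_i), indices taken mod 6.
V_1→V_2: (-10)(-4) − (-11)(0) = 40
V_2→V_3: (-11)(-8) − (1)(-4) = 92
V_3→V_4: (1)(-7) − (7)(-8) = 49
V_4→V_5: (7)(-4) − (4)(-7) = 0
V_5→V_6: (4)(10) − (-11)(-4) = -4
V_6→V_1: (-11)(0) − (-10)(10) = 100
Σ = 277
Area = |Σ|/2 = 138.5.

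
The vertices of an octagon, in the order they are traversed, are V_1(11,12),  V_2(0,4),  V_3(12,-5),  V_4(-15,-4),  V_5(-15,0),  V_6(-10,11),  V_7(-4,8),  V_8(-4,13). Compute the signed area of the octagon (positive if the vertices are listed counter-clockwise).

Apply the shoelace formula: 2A = Σ (x_i·y_{i+1} − x_{i+1}·y_i), indices taken mod 8.
Cross-terms: 44, -48, -123, -60, -165, -36, -20, -191  ⇒  Σ = -599
Signed area = Σ/2 = -299.5 (negative ⇒ clockwise traversal).

-299.5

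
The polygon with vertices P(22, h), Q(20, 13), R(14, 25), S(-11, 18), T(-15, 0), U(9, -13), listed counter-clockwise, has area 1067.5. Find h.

Write out the shoelace sum; only the two edges meeting at P involve h:
2·Area = [(9·h − 22·(-13)) + (22·13 − 20·h)] + 1310
       = -11·h + 1882 = 2135
⇒ h = -23.

-23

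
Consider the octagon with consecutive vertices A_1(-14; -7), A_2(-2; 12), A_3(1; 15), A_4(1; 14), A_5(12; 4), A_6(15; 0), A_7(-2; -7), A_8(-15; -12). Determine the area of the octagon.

349

Cross-terms: -182, -42, -1, -164, -60, -105, -81, -63  ⇒  Σ = -698
Area = |Σ|/2 = 349.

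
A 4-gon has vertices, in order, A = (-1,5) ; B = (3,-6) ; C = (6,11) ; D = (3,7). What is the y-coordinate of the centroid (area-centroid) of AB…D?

20/7

Apply the shoelace formula. First the cross-terms c_i = x_i·y_{i+1} − x_{i+1}·y_i:
  -9, 69, 9, 22  ⇒  2A = 91, A = 45.5.
Then Σ (y_i + y_{i+1})·c_i = 780, so ȳ = 780 / (6·45.5) = 20/7.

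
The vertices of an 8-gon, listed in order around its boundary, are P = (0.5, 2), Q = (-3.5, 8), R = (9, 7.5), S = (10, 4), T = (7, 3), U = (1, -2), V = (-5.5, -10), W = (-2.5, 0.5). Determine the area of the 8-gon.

Apply the shoelace formula: 2A = Σ (x_i·y_{i+1} − x_{i+1}·y_i), indices taken mod 8.
P→Q: (0.5)(8) − (-3.5)(2) = 11
Q→R: (-3.5)(7.5) − (9)(8) = -98.25
R→S: (9)(4) − (10)(7.5) = -39
S→T: (10)(3) − (7)(4) = 2
T→U: (7)(-2) − (1)(3) = -17
U→V: (1)(-10) − (-5.5)(-2) = -21
V→W: (-5.5)(0.5) − (-2.5)(-10) = -27.75
W→P: (-2.5)(2) − (0.5)(0.5) = -5.25
Σ = -195.25
Area = |Σ|/2 = 97.625.

97.625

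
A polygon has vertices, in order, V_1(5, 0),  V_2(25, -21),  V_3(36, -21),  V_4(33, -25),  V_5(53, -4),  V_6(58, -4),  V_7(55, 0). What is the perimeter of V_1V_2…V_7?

134

|V_1V_2| = √((20)² + (-21)²) = √841 = 29
|V_2V_3| = √((11)² + (0)²) = √121 = 11
|V_3V_4| = √((-3)² + (-4)²) = √25 = 5
|V_4V_5| = √((20)² + (21)²) = √841 = 29
|V_5V_6| = √((5)² + (0)²) = √25 = 5
|V_6V_7| = √((-3)² + (4)²) = √25 = 5
|V_7V_1| = √((-50)² + (0)²) = √2500 = 50
Perimeter = 29 + 11 + 5 + 29 + 5 + 5 + 50 = 134.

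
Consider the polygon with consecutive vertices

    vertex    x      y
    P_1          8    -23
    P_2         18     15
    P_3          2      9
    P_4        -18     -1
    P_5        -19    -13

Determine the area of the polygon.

791

Apply the shoelace formula: 2A = Σ (x_i·y_{i+1} − x_{i+1}·y_i), indices taken mod 5.
Σ = (534) + (132) + (160) + (215) + (541) = 1582
Area = |Σ|/2 = 791.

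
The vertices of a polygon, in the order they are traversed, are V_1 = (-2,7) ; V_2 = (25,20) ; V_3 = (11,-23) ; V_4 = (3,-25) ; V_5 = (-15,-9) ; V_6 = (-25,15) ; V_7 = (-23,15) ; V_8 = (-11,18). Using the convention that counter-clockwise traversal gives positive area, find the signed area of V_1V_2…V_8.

-1194

Σ = (-215) + (-795) + (-206) + (-402) + (-450) + (-30) + (-249) + (-41) = -2388
Signed area = Σ/2 = -1194 (negative ⇒ clockwise traversal).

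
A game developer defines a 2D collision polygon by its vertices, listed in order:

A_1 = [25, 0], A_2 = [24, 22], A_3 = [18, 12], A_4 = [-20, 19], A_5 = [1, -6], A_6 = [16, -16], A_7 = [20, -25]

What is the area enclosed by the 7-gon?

875

Apply Gauss's area formula: 2A = Σ (x_i·y_{i+1} − x_{i+1}·y_i), indices taken mod 7.
Σ = (550) + (-108) + (582) + (101) + (80) + (-80) + (625) = 1750
Area = |Σ|/2 = 875.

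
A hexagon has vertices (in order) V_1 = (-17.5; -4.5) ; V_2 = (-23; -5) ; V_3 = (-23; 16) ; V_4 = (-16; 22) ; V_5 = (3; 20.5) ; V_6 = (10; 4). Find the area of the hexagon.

655.5

Apply the shoelace formula: 2A = Σ (x_i·y_{i+1} − x_{i+1}·y_i), indices taken mod 6.
Σ = (-16) + (-483) + (-250) + (-394) + (-193) + (25) = -1311
Area = |Σ|/2 = 655.5.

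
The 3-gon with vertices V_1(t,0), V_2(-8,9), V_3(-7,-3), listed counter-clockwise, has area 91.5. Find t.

Write out the shoelace sum; only the two edges meeting at V_1 involve t:
2·Area = [((-7)·0 − t·(-3)) + (t·9 − (-8)·0)] + 87
       = 12·t + 87 = 183
⇒ t = 8.

8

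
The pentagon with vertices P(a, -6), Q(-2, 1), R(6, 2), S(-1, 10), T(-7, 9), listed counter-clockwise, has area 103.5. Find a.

-8

Write out the shoelace sum; only the two edges meeting at P involve a:
2·Area = [((-7)·(-6) − a·9) + (a·1 − (-2)·(-6))] + 113
       = -8·a + 143 = 207
⇒ a = -8.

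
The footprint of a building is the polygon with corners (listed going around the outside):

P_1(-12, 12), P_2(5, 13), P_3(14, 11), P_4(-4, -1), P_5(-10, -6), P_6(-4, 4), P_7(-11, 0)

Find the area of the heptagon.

225.5

Apply the shoelace formula: 2A = Σ (x_i·y_{i+1} − x_{i+1}·y_i), indices taken mod 7.
Cross-terms: -216, -127, 30, 14, -64, 44, -132  ⇒  Σ = -451
Area = |Σ|/2 = 225.5.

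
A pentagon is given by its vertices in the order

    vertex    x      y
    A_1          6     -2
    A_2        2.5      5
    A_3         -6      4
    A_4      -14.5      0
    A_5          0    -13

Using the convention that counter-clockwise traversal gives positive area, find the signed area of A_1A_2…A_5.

199.75

Apply the shoelace formula: 2A = Σ (x_i·y_{i+1} − x_{i+1}·y_i), indices taken mod 5.
Σ = (35) + (40) + (58) + (188.5) + (78) = 399.5
Signed area = Σ/2 = 199.75 (positive ⇒ counter-clockwise traversal).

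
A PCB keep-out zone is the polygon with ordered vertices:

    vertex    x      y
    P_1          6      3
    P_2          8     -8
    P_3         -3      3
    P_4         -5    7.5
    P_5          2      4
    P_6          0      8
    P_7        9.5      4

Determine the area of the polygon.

85

Cross-terms: -72, 0, -7.5, -35, 16, -76, 4.5  ⇒  Σ = -170
Area = |Σ|/2 = 85.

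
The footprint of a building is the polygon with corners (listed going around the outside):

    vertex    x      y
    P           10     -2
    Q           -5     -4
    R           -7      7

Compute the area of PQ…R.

P→Q: (10)(-4) − (-5)(-2) = -50
Q→R: (-5)(7) − (-7)(-4) = -63
R→P: (-7)(-2) − (10)(7) = -56
Σ = -169
Area = |Σ|/2 = 84.5.

84.5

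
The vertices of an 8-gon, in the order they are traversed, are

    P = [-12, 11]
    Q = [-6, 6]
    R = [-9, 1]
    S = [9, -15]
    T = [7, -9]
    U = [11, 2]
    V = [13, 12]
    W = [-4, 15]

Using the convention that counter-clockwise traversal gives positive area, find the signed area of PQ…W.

395

P→Q: (-12)(6) − (-6)(11) = -6
Q→R: (-6)(1) − (-9)(6) = 48
R→S: (-9)(-15) − (9)(1) = 126
S→T: (9)(-9) − (7)(-15) = 24
T→U: (7)(2) − (11)(-9) = 113
U→V: (11)(12) − (13)(2) = 106
V→W: (13)(15) − (-4)(12) = 243
W→P: (-4)(11) − (-12)(15) = 136
Σ = 790
Signed area = Σ/2 = 395 (positive ⇒ counter-clockwise traversal).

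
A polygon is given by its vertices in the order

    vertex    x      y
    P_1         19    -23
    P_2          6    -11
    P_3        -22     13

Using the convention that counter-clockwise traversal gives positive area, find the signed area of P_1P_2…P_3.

Apply Gauss's area formula: 2A = Σ (x_i·y_{i+1} − x_{i+1}·y_i), indices taken mod 3.
P_1→P_2: (19)(-11) − (6)(-23) = -71
P_2→P_3: (6)(13) − (-22)(-11) = -164
P_3→P_1: (-22)(-23) − (19)(13) = 259
Σ = 24
Signed area = Σ/2 = 12 (positive ⇒ counter-clockwise traversal).

12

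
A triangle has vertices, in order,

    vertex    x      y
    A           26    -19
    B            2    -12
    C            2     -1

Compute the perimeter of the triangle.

66

|AB| = √((-24)² + (7)²) = √625 = 25
|BC| = √((0)² + (11)²) = √121 = 11
|CA| = √((24)² + (-18)²) = √900 = 30
Perimeter = 25 + 11 + 30 = 66.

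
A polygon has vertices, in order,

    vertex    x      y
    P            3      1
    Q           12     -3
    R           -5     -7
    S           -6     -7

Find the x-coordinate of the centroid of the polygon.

Apply the shoelace formula. First the cross-terms c_i = x_i·y_{i+1} − x_{i+1}·y_i:
  -21, -99, -7, 15  ⇒  2A = -112, A = -56.
Then Σ (x_i + x_{i+1})·c_i = -976, so x̄ = -976 / (6·(-56)) = 61/21.

61/21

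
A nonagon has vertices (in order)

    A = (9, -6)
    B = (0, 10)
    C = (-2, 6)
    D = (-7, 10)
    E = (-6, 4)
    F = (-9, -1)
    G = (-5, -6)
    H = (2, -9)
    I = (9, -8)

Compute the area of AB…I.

197.5

Apply the shoelace (surveyor's) formula: 2A = Σ (x_i·y_{i+1} − x_{i+1}·y_i), indices taken mod 9.
Cross-terms: 90, 20, 22, 32, 42, 49, 57, 65, 18  ⇒  Σ = 395
Area = |Σ|/2 = 197.5.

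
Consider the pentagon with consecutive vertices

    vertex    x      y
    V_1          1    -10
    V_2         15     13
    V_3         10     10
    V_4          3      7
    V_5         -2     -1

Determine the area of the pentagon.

127.5

Apply Gauss's area formula: 2A = Σ (x_i·y_{i+1} − x_{i+1}·y_i), indices taken mod 5.
Cross-terms: 163, 20, 40, 11, 21  ⇒  Σ = 255
Area = |Σ|/2 = 127.5.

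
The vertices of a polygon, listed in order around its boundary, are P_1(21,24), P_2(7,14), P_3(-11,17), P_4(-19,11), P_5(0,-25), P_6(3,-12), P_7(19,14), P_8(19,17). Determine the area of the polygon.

Apply the shoelace (surveyor's) formula: 2A = Σ (x_i·y_{i+1} − x_{i+1}·y_i), indices taken mod 8.
Σ = (126) + (273) + (202) + (475) + (75) + (270) + (57) + (99) = 1577
Area = |Σ|/2 = 788.5.

788.5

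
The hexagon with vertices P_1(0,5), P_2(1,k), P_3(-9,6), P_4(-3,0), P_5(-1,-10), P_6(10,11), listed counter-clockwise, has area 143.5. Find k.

11

Write out the shoelace sum; only the two edges meeting at P_2 involve k:
2·Area = [(0·k − 1·5) + (1·6 − (-9)·k)] + 187
       = 9·k + 188 = 287
⇒ k = 11.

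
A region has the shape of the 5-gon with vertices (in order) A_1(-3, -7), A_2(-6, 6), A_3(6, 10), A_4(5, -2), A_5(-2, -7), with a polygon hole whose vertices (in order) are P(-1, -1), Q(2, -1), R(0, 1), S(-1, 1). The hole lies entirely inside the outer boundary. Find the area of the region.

128

Outer boundary:
Apply Gauss's area formula: 2A = Σ (x_i·y_{i+1} − x_{i+1}·y_i), indices taken mod 5.
Cross-terms: -60, -96, -62, -39, -7  ⇒  Σ = -264
Area = |Σ|/2 = 132.
Hole:
Apply Gauss's area formula: 2A = Σ (x_i·y_{i+1} − x_{i+1}·y_i), indices taken mod 4.
Σ = (3) + (2) + (1) + (2) = 8
Area = |Σ|/2 = 4.
Net area = 132 − 4 = 128.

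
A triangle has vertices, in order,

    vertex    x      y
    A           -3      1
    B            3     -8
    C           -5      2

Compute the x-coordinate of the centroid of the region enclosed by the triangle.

-5/3

Apply the shoelace formula. First the cross-terms c_i = x_i·y_{i+1} − x_{i+1}·y_i:
  21, -34, 1  ⇒  2A = -12, A = -6.
Then Σ (x_i + x_{i+1})·c_i = 60, so x̄ = 60 / (6·(-6)) = -5/3.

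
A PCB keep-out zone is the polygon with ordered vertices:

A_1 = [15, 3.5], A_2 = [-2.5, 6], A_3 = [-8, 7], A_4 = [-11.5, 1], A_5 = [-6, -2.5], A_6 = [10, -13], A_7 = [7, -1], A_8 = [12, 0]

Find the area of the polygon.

237.25

Σ = (98.75) + (30.5) + (72.5) + (34.75) + (103) + (81) + (12) + (42) = 474.5
Area = |Σ|/2 = 237.25.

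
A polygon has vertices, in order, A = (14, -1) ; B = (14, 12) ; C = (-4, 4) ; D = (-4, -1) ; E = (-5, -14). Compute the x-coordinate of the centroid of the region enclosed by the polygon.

407/93

Apply the shoelace (surveyor's) formula. First the cross-terms c_i = x_i·y_{i+1} − x_{i+1}·y_i:
  182, 104, 20, 51, 201  ⇒  2A = 558, A = 279.
Then Σ (x_i + x_{i+1})·c_i = 7326, so x̄ = 7326 / (6·279) = 407/93.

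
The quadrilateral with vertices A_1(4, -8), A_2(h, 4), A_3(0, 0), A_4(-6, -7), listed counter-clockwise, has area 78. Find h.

Write out the shoelace sum; only the two edges meeting at A_2 involve h:
2·Area = [(4·4 − h·(-8)) + (h·0 − 0·4)] + 76
       = 8·h + 92 = 156
⇒ h = 8.

8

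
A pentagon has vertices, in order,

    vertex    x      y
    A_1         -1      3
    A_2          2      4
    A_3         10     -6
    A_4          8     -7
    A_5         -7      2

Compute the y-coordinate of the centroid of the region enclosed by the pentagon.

-65/68

Apply Gauss's area formula. First the cross-terms c_i = x_i·y_{i+1} − x_{i+1}·y_i:
  -10, -52, -22, -33, -19  ⇒  2A = -136, A = -68.
Then Σ (y_i + y_{i+1})·c_i = 390, so ȳ = 390 / (6·(-68)) = -65/68.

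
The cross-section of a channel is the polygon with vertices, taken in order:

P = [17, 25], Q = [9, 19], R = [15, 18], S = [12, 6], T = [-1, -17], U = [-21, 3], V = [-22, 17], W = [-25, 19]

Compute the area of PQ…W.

Σ = (98) + (-123) + (-126) + (-198) + (-360) + (-291) + (7) + (-948) = -1941
Area = |Σ|/2 = 970.5.

970.5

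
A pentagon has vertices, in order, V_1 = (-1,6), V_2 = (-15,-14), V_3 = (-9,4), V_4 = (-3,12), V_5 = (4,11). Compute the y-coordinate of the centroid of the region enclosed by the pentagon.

37/14

Apply the surveyor's formula. First the cross-terms c_i = x_i·y_{i+1} − x_{i+1}·y_i:
  104, -186, -96, -81, 35  ⇒  2A = -224, A = -112.
Then Σ (y_i + y_{i+1})·c_i = -1776, so ȳ = -1776 / (6·(-112)) = 37/14.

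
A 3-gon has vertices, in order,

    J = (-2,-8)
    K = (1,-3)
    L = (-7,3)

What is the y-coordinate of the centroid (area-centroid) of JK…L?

Apply the shoelace formula. First the cross-terms c_i = x_i·y_{i+1} − x_{i+1}·y_i:
  14, -18, 62  ⇒  2A = 58, A = 29.
Then Σ (y_i + y_{i+1})·c_i = -464, so ȳ = -464 / (6·29) = -8/3.

-8/3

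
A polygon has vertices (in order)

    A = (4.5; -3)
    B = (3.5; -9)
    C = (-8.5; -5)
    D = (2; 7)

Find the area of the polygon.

Σ = (-30) + (-94) + (-49.5) + (-37.5) = -211
Area = |Σ|/2 = 105.5.

105.5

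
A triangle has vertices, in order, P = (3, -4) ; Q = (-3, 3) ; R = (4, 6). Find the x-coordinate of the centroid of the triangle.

Apply the shoelace (surveyor's) formula. First the cross-terms c_i = x_i·y_{i+1} − x_{i+1}·y_i:
  -3, -30, -34  ⇒  2A = -67, A = -33.5.
Then Σ (x_i + x_{i+1})·c_i = -268, so x̄ = -268 / (6·(-33.5)) = 4/3.

4/3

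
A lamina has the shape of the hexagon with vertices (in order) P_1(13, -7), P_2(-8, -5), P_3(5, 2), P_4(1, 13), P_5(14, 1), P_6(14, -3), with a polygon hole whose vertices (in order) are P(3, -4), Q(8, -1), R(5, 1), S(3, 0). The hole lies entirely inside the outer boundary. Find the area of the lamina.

Outer boundary:
Σ = (-121) + (9) + (63) + (-181) + (-56) + (-59) = -345
Area = |Σ|/2 = 172.5.
Hole:
Σ = (29) + (13) + (-3) + (-12) = 27
Area = |Σ|/2 = 13.5.
Net area = 172.5 − 13.5 = 159.

159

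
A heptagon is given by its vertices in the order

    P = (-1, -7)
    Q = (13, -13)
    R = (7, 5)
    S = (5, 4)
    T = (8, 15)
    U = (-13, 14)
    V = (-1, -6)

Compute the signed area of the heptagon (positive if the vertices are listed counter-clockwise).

Apply the shoelace (surveyor's) formula: 2A = Σ (x_i·y_{i+1} − x_{i+1}·y_i), indices taken mod 7.
Σ = (104) + (156) + (3) + (43) + (307) + (92) + (1) = 706
Signed area = Σ/2 = 353 (positive ⇒ counter-clockwise traversal).

353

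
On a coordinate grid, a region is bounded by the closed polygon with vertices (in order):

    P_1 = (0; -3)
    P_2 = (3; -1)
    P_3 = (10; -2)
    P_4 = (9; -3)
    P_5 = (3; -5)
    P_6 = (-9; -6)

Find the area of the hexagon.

35.5

Cross-terms: 9, 4, -12, -36, -63, 27  ⇒  Σ = -71
Area = |Σ|/2 = 35.5.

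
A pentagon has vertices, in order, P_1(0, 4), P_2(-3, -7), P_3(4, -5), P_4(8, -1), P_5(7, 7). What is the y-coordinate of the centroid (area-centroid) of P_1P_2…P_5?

-41/273

Apply the shoelace formula. First the cross-terms c_i = x_i·y_{i+1} − x_{i+1}·y_i:
  12, 43, 36, 63, 28  ⇒  2A = 182, A = 91.
Then Σ (y_i + y_{i+1})·c_i = -82, so ȳ = -82 / (6·91) = -41/273.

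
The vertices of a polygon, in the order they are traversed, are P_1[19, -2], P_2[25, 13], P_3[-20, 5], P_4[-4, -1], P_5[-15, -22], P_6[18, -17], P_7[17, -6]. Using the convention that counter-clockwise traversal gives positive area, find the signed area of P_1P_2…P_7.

853.5

Apply Gauss's area formula: 2A = Σ (x_i·y_{i+1} − x_{i+1}·y_i), indices taken mod 7.
P_1→P_2: (19)(13) − (25)(-2) = 297
P_2→P_3: (25)(5) − (-20)(13) = 385
P_3→P_4: (-20)(-1) − (-4)(5) = 40
P_4→P_5: (-4)(-22) − (-15)(-1) = 73
P_5→P_6: (-15)(-17) − (18)(-22) = 651
P_6→P_7: (18)(-6) − (17)(-17) = 181
P_7→P_1: (17)(-2) − (19)(-6) = 80
Σ = 1707
Signed area = Σ/2 = 853.5 (positive ⇒ counter-clockwise traversal).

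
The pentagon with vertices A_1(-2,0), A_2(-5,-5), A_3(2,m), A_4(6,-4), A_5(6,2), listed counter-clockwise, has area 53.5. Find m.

The doubled signed area Σ (x_i y_{i+1} − x_{i+1} y_i) is linear in m.
With m=0 it equals 52; the coefficient of m is -11 (from the two edges through A_3).
So -11·m + 52 = 2·53.5 = 107 ⇒ m = -5.

-5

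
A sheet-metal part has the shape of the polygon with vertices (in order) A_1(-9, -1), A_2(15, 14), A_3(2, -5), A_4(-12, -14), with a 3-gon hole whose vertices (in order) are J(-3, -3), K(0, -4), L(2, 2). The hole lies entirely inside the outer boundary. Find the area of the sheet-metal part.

Outer boundary:
Apply the surveyor's formula: 2A = Σ (x_i·y_{i+1} − x_{i+1}·y_i), indices taken mod 4.
Cross-terms: -111, -103, -88, -114  ⇒  Σ = -416
Area = |Σ|/2 = 208.
Hole:
Cross-terms: 12, 8, 0  ⇒  Σ = 20
Area = |Σ|/2 = 10.
Net area = 208 − 10 = 198.

198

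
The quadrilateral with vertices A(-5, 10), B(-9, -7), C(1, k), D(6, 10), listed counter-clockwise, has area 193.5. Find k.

-9

Write out the shoelace sum; only the two edges meeting at C involve k:
2·Area = [((-9)·k − 1·(-7)) + (1·10 − 6·k)] + 235
       = -15·k + 252 = 387
⇒ k = -9.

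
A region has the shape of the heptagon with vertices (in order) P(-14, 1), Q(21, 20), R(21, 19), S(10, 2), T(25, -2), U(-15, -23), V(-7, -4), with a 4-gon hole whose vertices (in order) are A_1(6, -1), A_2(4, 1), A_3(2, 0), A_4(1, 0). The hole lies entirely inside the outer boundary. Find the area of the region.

Outer boundary:
Apply the shoelace (surveyor's) formula: 2A = Σ (x_i·y_{i+1} − x_{i+1}·y_i), indices taken mod 7.
P→Q: (-14)(20) − (21)(1) = -301
Q→R: (21)(19) − (21)(20) = -21
R→S: (21)(2) − (10)(19) = -148
S→T: (10)(-2) − (25)(2) = -70
T→U: (25)(-23) − (-15)(-2) = -605
U→V: (-15)(-4) − (-7)(-23) = -101
V→P: (-7)(1) − (-14)(-4) = -63
Σ = -1309
Area = |Σ|/2 = 654.5.
Hole:
Σ = (10) + (-2) + (0) + (-1) = 7
Area = |Σ|/2 = 3.5.
Net area = 654.5 − 3.5 = 651.

651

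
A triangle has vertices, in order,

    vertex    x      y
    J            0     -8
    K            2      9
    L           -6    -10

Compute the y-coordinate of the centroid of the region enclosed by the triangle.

-3

Apply Gauss's area formula. First the cross-terms c_i = x_i·y_{i+1} − x_{i+1}·y_i:
  16, 34, 48  ⇒  2A = 98, A = 49.
Then Σ (y_i + y_{i+1})·c_i = -882, so ȳ = -882 / (6·49) = -3.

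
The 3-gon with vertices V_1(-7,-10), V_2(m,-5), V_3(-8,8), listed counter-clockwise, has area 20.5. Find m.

-5

The doubled signed area Σ (x_i y_{i+1} − x_{i+1} y_i) is linear in m.
With m=0 it equals 131; the coefficient of m is 18 (from the two edges through V_2).
So 18·m + 131 = 2·20.5 = 41 ⇒ m = -5.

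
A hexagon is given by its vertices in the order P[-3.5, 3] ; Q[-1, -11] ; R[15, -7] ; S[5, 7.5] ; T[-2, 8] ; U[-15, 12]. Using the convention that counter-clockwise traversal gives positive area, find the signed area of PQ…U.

Σ = (41.5) + (172) + (147.5) + (55) + (96) + (-3) = 509
Signed area = Σ/2 = 254.5 (positive ⇒ counter-clockwise traversal).

254.5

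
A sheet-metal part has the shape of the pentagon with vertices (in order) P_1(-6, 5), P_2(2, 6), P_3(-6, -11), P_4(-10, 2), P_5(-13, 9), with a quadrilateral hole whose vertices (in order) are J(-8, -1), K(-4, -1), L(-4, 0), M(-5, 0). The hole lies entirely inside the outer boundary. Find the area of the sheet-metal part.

Outer boundary:
Σ = (-46) + (14) + (-122) + (-64) + (-11) = -229
Area = |Σ|/2 = 114.5.
Hole:
Apply the shoelace formula: 2A = Σ (x_i·y_{i+1} − x_{i+1}·y_i), indices taken mod 4.
Σ = (4) + (-4) + (0) + (5) = 5
Area = |Σ|/2 = 2.5.
Net area = 114.5 − 2.5 = 112.

112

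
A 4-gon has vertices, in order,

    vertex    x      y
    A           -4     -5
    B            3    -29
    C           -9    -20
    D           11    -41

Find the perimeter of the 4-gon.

108

|AB| = √((7)² + (-24)²) = √625 = 25
|BC| = √((-12)² + (9)²) = √225 = 15
|CD| = √((20)² + (-21)²) = √841 = 29
|DA| = √((-15)² + (36)²) = √1521 = 39
Perimeter = 25 + 15 + 29 + 39 = 108.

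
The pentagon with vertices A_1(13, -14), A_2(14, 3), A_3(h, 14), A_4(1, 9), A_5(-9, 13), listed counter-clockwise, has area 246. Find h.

The doubled signed area Σ (x_i y_{i+1} − x_{i+1} y_i) is linear in h.
With h=0 it equals 468; the coefficient of h is 6 (from the two edges through A_3).
So 6·h + 468 = 2·246 = 492 ⇒ h = 4.

4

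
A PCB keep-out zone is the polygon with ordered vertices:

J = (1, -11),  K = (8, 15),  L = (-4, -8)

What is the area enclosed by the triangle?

75.5

Σ = (103) + (-4) + (52) = 151
Area = |Σ|/2 = 75.5.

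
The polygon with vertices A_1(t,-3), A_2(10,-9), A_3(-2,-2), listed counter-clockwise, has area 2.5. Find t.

-1

The doubled signed area Σ (x_i y_{i+1} − x_{i+1} y_i) is linear in t.
With t=0 it equals -2; the coefficient of t is -7 (from the two edges through A_1).
So -7·t + -2 = 2·2.5 = 5 ⇒ t = -1.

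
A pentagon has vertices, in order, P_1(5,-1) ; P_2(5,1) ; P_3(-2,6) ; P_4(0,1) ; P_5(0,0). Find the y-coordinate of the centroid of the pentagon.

Apply the surveyor's formula. First the cross-terms c_i = x_i·y_{i+1} − x_{i+1}·y_i:
  10, 32, -2, 0, 0  ⇒  2A = 40, A = 20.
Then Σ (y_i + y_{i+1})·c_i = 210, so ȳ = 210 / (6·20) = 1.75.

1.75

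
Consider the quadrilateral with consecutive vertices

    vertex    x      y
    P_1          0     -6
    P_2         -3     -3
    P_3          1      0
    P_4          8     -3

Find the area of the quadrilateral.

Apply the shoelace (surveyor's) formula: 2A = Σ (x_i·y_{i+1} − x_{i+1}·y_i), indices taken mod 4.
Σ = (-18) + (3) + (-3) + (-48) = -66
Area = |Σ|/2 = 33.

33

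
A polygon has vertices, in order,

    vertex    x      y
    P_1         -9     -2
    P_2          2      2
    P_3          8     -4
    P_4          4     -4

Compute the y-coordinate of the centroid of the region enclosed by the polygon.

-220/147

Apply the surveyor's formula. First the cross-terms c_i = x_i·y_{i+1} − x_{i+1}·y_i:
  -14, -24, -16, -44  ⇒  2A = -98, A = -49.
Then Σ (y_i + y_{i+1})·c_i = 440, so ȳ = 440 / (6·(-49)) = -220/147.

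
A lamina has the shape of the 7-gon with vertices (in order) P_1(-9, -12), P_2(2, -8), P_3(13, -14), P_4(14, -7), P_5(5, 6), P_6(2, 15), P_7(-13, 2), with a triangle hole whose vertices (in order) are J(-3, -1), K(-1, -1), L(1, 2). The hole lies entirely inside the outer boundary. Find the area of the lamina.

Outer boundary:
Σ = (96) + (76) + (105) + (119) + (63) + (199) + (174) = 832
Area = |Σ|/2 = 416.
Hole:
Apply the shoelace formula: 2A = Σ (x_i·y_{i+1} − x_{i+1}·y_i), indices taken mod 3.
Σ = (2) + (-1) + (5) = 6
Area = |Σ|/2 = 3.
Net area = 416 − 3 = 413.

413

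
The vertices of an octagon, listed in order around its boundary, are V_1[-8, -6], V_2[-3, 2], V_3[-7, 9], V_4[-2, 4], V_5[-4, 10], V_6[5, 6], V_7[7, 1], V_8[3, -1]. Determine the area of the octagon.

Apply the shoelace (surveyor's) formula: 2A = Σ (x_i·y_{i+1} − x_{i+1}·y_i), indices taken mod 8.
V_1→V_2: (-8)(2) − (-3)(-6) = -34
V_2→V_3: (-3)(9) − (-7)(2) = -13
V_3→V_4: (-7)(4) − (-2)(9) = -10
V_4→V_5: (-2)(10) − (-4)(4) = -4
V_5→V_6: (-4)(6) − (5)(10) = -74
V_6→V_7: (5)(1) − (7)(6) = -37
V_7→V_8: (7)(-1) − (3)(1) = -10
V_8→V_1: (3)(-6) − (-8)(-1) = -26
Σ = -208
Area = |Σ|/2 = 104.

104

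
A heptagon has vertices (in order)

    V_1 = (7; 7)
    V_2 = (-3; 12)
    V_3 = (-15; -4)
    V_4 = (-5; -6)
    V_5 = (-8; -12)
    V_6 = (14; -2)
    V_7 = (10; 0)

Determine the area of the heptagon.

326.5

Apply Gauss's area formula: 2A = Σ (x_i·y_{i+1} − x_{i+1}·y_i), indices taken mod 7.
Σ = (105) + (192) + (70) + (12) + (184) + (20) + (70) = 653
Area = |Σ|/2 = 326.5.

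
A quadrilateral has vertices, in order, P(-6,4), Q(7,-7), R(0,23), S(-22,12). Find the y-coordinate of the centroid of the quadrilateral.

1052/105

Apply Gauss's area formula. First the cross-terms c_i = x_i·y_{i+1} − x_{i+1}·y_i:
  14, 161, 506, -16  ⇒  2A = 665, A = 332.5.
Then Σ (y_i + y_{i+1})·c_i = 19988, so ȳ = 19988 / (6·332.5) = 1052/105.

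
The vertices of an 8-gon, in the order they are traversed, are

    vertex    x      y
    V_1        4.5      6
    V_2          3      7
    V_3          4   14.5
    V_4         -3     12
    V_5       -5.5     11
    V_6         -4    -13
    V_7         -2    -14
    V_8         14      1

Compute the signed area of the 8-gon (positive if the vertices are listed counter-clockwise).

Apply Gauss's area formula: 2A = Σ (x_i·y_{i+1} − x_{i+1}·y_i), indices taken mod 8.
Cross-terms: 13.5, 15.5, 91.5, 33, 115.5, 30, 194, 79.5  ⇒  Σ = 572.5
Signed area = Σ/2 = 286.25 (positive ⇒ counter-clockwise traversal).

286.25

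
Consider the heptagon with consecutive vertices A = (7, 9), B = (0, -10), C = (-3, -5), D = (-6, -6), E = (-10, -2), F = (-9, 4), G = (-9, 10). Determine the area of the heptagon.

Apply the surveyor's formula: 2A = Σ (x_i·y_{i+1} − x_{i+1}·y_i), indices taken mod 7.
A→B: (7)(-10) − (0)(9) = -70
B→C: (0)(-5) − (-3)(-10) = -30
C→D: (-3)(-6) − (-6)(-5) = -12
D→E: (-6)(-2) − (-10)(-6) = -48
E→F: (-10)(4) − (-9)(-2) = -58
F→G: (-9)(10) − (-9)(4) = -54
G→A: (-9)(9) − (7)(10) = -151
Σ = -423
Area = |Σ|/2 = 211.5.

211.5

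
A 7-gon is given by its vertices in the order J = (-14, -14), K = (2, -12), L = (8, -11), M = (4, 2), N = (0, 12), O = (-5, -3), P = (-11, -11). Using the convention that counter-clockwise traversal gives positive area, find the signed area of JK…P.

230

Apply the shoelace (surveyor's) formula: 2A = Σ (x_i·y_{i+1} − x_{i+1}·y_i), indices taken mod 7.
Cross-terms: 196, 74, 60, 48, 60, 22, 0  ⇒  Σ = 460
Signed area = Σ/2 = 230 (positive ⇒ counter-clockwise traversal).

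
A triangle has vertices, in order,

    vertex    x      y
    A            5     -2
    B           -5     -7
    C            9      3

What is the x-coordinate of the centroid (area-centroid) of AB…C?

Apply the shoelace (surveyor's) formula. First the cross-terms c_i = x_i·y_{i+1} − x_{i+1}·y_i:
  -45, 48, -33  ⇒  2A = -30, A = -15.
Then Σ (x_i + x_{i+1})·c_i = -270, so x̄ = -270 / (6·(-15)) = 3.

3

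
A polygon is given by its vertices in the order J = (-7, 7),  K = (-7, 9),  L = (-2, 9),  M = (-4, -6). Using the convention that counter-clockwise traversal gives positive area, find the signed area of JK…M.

-40.5

Σ = (-14) + (-45) + (48) + (-70) = -81
Signed area = Σ/2 = -40.5 (negative ⇒ clockwise traversal).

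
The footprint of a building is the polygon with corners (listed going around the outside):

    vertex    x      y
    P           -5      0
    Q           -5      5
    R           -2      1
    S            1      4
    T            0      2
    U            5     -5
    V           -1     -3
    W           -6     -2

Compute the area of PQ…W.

41.5

Apply Gauss's area formula: 2A = Σ (x_i·y_{i+1} − x_{i+1}·y_i), indices taken mod 8.
P→Q: (-5)(5) − (-5)(0) = -25
Q→R: (-5)(1) − (-2)(5) = 5
R→S: (-2)(4) − (1)(1) = -9
S→T: (1)(2) − (0)(4) = 2
T→U: (0)(-5) − (5)(2) = -10
U→V: (5)(-3) − (-1)(-5) = -20
V→W: (-1)(-2) − (-6)(-3) = -16
W→P: (-6)(0) − (-5)(-2) = -10
Σ = -83
Area = |Σ|/2 = 41.5.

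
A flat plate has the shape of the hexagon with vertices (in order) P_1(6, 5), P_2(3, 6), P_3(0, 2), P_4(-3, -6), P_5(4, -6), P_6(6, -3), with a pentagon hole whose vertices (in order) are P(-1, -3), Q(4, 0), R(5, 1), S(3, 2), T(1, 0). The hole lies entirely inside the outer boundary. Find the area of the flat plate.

Outer boundary:
Σ = (21) + (6) + (6) + (42) + (24) + (48) = 147
Area = |Σ|/2 = 73.5.
Hole:
Apply Gauss's area formula: 2A = Σ (x_i·y_{i+1} − x_{i+1}·y_i), indices taken mod 5.
Σ = (12) + (4) + (7) + (-2) + (-3) = 18
Area = |Σ|/2 = 9.
Net area = 73.5 − 9 = 64.5.

64.5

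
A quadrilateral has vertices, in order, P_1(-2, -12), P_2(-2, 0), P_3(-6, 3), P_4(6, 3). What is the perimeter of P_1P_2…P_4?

46

|P_1P_2| = √((0)² + (12)²) = √144 = 12
|P_2P_3| = √((-4)² + (3)²) = √25 = 5
|P_3P_4| = √((12)² + (0)²) = √144 = 12
|P_4P_1| = √((-8)² + (-15)²) = √289 = 17
Perimeter = 12 + 5 + 12 + 17 = 46.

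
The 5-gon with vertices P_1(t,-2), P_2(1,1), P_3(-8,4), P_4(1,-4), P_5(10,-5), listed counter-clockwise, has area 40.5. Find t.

Write out the shoelace sum; only the two edges meeting at P_1 involve t:
2·Area = [(10·(-2) − t·(-5)) + (t·1 − 1·(-2))] + 75
       = 6·t + 57 = 81
⇒ t = 4.

4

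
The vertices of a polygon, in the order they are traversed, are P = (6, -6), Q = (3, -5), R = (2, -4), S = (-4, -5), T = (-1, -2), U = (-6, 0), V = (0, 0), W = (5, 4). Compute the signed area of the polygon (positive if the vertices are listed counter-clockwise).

-51.5

Apply the surveyor's formula: 2A = Σ (x_i·y_{i+1} − x_{i+1}·y_i), indices taken mod 8.
P→Q: (6)(-5) − (3)(-6) = -12
Q→R: (3)(-4) − (2)(-5) = -2
R→S: (2)(-5) − (-4)(-4) = -26
S→T: (-4)(-2) − (-1)(-5) = 3
T→U: (-1)(0) − (-6)(-2) = -12
U→V: (-6)(0) − (0)(0) = 0
V→W: (0)(4) − (5)(0) = 0
W→P: (5)(-6) − (6)(4) = -54
Σ = -103
Signed area = Σ/2 = -51.5 (negative ⇒ clockwise traversal).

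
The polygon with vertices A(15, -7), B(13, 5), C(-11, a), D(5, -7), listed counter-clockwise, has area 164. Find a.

The doubled signed area Σ (x_i y_{i+1} − x_{i+1} y_i) is linear in a.
With a=0 it equals 368; the coefficient of a is 8 (from the two edges through C).
So 8·a + 368 = 2·164 = 328 ⇒ a = -5.

-5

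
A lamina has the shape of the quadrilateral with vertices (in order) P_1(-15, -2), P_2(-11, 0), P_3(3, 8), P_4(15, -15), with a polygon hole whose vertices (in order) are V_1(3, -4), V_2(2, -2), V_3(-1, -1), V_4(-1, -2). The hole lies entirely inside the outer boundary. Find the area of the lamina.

Outer boundary:
Apply the surveyor's formula: 2A = Σ (x_i·y_{i+1} − x_{i+1}·y_i), indices taken mod 4.
Σ = (-22) + (-88) + (-165) + (-255) = -530
Area = |Σ|/2 = 265.
Hole:
Apply the shoelace formula: 2A = Σ (x_i·y_{i+1} − x_{i+1}·y_i), indices taken mod 4.
V_1→V_2: (3)(-2) − (2)(-4) = 2
V_2→V_3: (2)(-1) − (-1)(-2) = -4
V_3→V_4: (-1)(-2) − (-1)(-1) = 1
V_4→V_1: (-1)(-4) − (3)(-2) = 10
Σ = 9
Area = |Σ|/2 = 4.5.
Net area = 265 − 4.5 = 260.5.

260.5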